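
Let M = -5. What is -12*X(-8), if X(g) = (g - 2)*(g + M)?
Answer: -1560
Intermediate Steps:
X(g) = (-5 + g)*(-2 + g) (X(g) = (g - 2)*(g - 5) = (-2 + g)*(-5 + g) = (-5 + g)*(-2 + g))
-12*X(-8) = -12*(10 + (-8)² - 7*(-8)) = -12*(10 + 64 + 56) = -12*130 = -1560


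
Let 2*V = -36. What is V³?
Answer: -5832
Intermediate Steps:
V = -18 (V = (½)*(-36) = -18)
V³ = (-18)³ = -5832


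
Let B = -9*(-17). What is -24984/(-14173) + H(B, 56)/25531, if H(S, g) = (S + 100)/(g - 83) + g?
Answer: 17240239415/9769973301 ≈ 1.7646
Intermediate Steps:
B = 153
H(S, g) = g + (100 + S)/(-83 + g) (H(S, g) = (100 + S)/(-83 + g) + g = g + (100 + S)/(-83 + g))
-24984/(-14173) + H(B, 56)/25531 = -24984/(-14173) + ((100 + 153 + 56² - 83*56)/(-83 + 56))/25531 = -24984*(-1/14173) + ((100 + 153 + 3136 - 4648)/(-27))*(1/25531) = 24984/14173 - 1/27*(-1259)*(1/25531) = 24984/14173 + (1259/27)*(1/25531) = 24984/14173 + 1259/689337 = 17240239415/9769973301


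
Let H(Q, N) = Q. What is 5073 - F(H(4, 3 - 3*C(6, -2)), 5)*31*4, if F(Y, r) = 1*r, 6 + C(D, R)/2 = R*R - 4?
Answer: 4453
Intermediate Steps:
C(D, R) = -20 + 2*R**2 (C(D, R) = -12 + 2*(R*R - 4) = -12 + 2*(R**2 - 4) = -12 + 2*(-4 + R**2) = -12 + (-8 + 2*R**2) = -20 + 2*R**2)
F(Y, r) = r
5073 - F(H(4, 3 - 3*C(6, -2)), 5)*31*4 = 5073 - 5*31*4 = 5073 - 155*4 = 5073 - 1*620 = 5073 - 620 = 4453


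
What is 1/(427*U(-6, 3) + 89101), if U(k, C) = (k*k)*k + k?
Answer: -1/5693 ≈ -0.00017565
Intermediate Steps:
U(k, C) = k + k³ (U(k, C) = k²*k + k = k³ + k = k + k³)
1/(427*U(-6, 3) + 89101) = 1/(427*(-6 + (-6)³) + 89101) = 1/(427*(-6 - 216) + 89101) = 1/(427*(-222) + 89101) = 1/(-94794 + 89101) = 1/(-5693) = -1/5693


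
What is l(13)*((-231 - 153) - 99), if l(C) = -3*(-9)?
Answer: -13041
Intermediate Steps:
l(C) = 27
l(13)*((-231 - 153) - 99) = 27*((-231 - 153) - 99) = 27*(-384 - 99) = 27*(-483) = -13041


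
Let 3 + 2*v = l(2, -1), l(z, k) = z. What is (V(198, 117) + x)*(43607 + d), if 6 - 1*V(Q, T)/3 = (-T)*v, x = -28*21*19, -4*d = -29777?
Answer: -4627081095/8 ≈ -5.7838e+8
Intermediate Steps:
d = 29777/4 (d = -1/4*(-29777) = 29777/4 ≈ 7444.3)
v = -1/2 (v = -3/2 + (1/2)*2 = -3/2 + 1 = -1/2 ≈ -0.50000)
x = -11172 (x = -588*19 = -11172)
V(Q, T) = 18 - 3*T/2 (V(Q, T) = 18 - 3*(-T)*(-1)/2 = 18 - 3*T/2)
(V(198, 117) + x)*(43607 + d) = ((18 - 3/2*117) - 11172)*(43607 + 29777/4) = ((18 - 351/2) - 11172)*(204205/4) = (-315/2 - 11172)*(204205/4) = -22659/2*204205/4 = -4627081095/8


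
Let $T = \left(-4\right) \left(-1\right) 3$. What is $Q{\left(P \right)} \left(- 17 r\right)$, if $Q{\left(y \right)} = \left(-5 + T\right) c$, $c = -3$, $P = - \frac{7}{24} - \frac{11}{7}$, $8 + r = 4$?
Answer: $-1428$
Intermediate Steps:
$T = 12$ ($T = 4 \cdot 3 = 12$)
$r = -4$ ($r = -8 + 4 = -4$)
$P = - \frac{313}{168}$ ($P = \left(-7\right) \frac{1}{24} - \frac{11}{7} = - \frac{7}{24} - \frac{11}{7} = - \frac{313}{168} \approx -1.8631$)
$Q{\left(y \right)} = -21$ ($Q{\left(y \right)} = \left(-5 + 12\right) \left(-3\right) = 7 \left(-3\right) = -21$)
$Q{\left(P \right)} \left(- 17 r\right) = - 21 \left(\left(-17\right) \left(-4\right)\right) = \left(-21\right) 68 = -1428$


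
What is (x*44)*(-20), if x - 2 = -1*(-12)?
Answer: -12320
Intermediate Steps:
x = 14 (x = 2 - 1*(-12) = 2 + 12 = 14)
(x*44)*(-20) = (14*44)*(-20) = 616*(-20) = -12320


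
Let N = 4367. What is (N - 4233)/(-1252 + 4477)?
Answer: 134/3225 ≈ 0.041550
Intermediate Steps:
(N - 4233)/(-1252 + 4477) = (4367 - 4233)/(-1252 + 4477) = 134/3225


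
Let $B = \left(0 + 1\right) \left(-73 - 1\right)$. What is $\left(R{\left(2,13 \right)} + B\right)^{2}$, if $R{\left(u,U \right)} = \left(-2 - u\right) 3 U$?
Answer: $52900$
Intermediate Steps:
$R{\left(u,U \right)} = U \left(-6 - 3 u\right)$ ($R{\left(u,U \right)} = \left(-6 - 3 u\right) U = U \left(-6 - 3 u\right)$)
$B = -74$ ($B = 1 \left(-74\right) = -74$)
$\left(R{\left(2,13 \right)} + B\right)^{2} = \left(\left(-3\right) 13 \left(2 + 2\right) - 74\right)^{2} = \left(\left(-3\right) 13 \cdot 4 - 74\right)^{2} = \left(-156 - 74\right)^{2} = \left(-230\right)^{2} = 52900$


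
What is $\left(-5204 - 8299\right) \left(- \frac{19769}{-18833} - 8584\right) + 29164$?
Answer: $\frac{2183210664221}{18833} \approx 1.1592 \cdot 10^{8}$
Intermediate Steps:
$\left(-5204 - 8299\right) \left(- \frac{19769}{-18833} - 8584\right) + 29164 = - 13503 \left(\left(-19769\right) \left(- \frac{1}{18833}\right) - 8584\right) + 29164 = - 13503 \left(\frac{19769}{18833} - 8584\right) + 29164 = \left(-13503\right) \left(- \frac{161642703}{18833}\right) + 29164 = \frac{2182661418609}{18833} + 29164 = \frac{2183210664221}{18833}$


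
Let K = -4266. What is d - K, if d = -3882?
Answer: 384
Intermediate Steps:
d - K = -3882 - 1*(-4266) = -3882 + 4266 = 384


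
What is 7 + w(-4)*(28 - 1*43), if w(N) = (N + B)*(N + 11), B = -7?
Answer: 1162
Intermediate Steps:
w(N) = (-7 + N)*(11 + N) (w(N) = (N - 7)*(N + 11) = (-7 + N)*(11 + N))
7 + w(-4)*(28 - 1*43) = 7 + (-77 + (-4)**2 + 4*(-4))*(28 - 1*43) = 7 + (-77 + 16 - 16)*(28 - 43) = 7 - 77*(-15) = 7 + 1155 = 1162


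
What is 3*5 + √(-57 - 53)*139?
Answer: 15 + 139*I*√110 ≈ 15.0 + 1457.8*I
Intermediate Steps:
3*5 + √(-57 - 53)*139 = 15 + √(-110)*139 = 15 + (I*√110)*139 = 15 + 139*I*√110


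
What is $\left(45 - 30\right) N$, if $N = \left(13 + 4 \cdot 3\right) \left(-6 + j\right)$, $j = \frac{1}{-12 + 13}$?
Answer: $-1875$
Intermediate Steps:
$j = 1$ ($j = 1^{-1} = 1$)
$N = -125$ ($N = \left(13 + 4 \cdot 3\right) \left(-6 + 1\right) = \left(13 + 12\right) \left(-5\right) = 25 \left(-5\right) = -125$)
$\left(45 - 30\right) N = \left(45 - 30\right) \left(-125\right) = 15 \left(-125\right) = -1875$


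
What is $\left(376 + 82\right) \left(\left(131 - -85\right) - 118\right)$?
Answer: $44884$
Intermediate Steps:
$\left(376 + 82\right) \left(\left(131 - -85\right) - 118\right) = 458 \left(\left(131 + 85\right) - 118\right) = 458 \left(216 - 118\right) = 458 \cdot 98 = 44884$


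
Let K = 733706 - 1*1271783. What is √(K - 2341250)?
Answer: I*√2879327 ≈ 1696.9*I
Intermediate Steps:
K = -538077 (K = 733706 - 1271783 = -538077)
√(K - 2341250) = √(-538077 - 2341250) = √(-2879327) = I*√2879327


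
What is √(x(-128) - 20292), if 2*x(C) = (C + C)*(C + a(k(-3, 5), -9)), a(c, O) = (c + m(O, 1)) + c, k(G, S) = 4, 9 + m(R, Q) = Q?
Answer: 2*I*√977 ≈ 62.514*I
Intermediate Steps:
m(R, Q) = -9 + Q
a(c, O) = -8 + 2*c (a(c, O) = (c + (-9 + 1)) + c = (c - 8) + c = (-8 + c) + c = -8 + 2*c)
x(C) = C² (x(C) = ((C + C)*(C + (-8 + 2*4)))/2 = ((2*C)*(C + (-8 + 8)))/2 = ((2*C)*(C + 0))/2 = ((2*C)*C)/2 = (2*C²)/2 = C²)
√(x(-128) - 20292) = √((-128)² - 20292) = √(16384 - 20292) = √(-3908) = 2*I*√977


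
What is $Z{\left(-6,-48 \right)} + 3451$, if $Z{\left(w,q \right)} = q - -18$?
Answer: $3421$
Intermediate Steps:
$Z{\left(w,q \right)} = 18 + q$ ($Z{\left(w,q \right)} = q + 18 = 18 + q$)
$Z{\left(-6,-48 \right)} + 3451 = \left(18 - 48\right) + 3451 = -30 + 3451 = 3421$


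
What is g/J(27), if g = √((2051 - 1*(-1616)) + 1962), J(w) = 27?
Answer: √5629/27 ≈ 2.7788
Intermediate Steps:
g = √5629 (g = √((2051 + 1616) + 1962) = √(3667 + 1962) = √5629 ≈ 75.027)
g/J(27) = √5629/27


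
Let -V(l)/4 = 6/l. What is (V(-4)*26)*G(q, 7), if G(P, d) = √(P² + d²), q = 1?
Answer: 780*√2 ≈ 1103.1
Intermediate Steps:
V(l) = -24/l
(V(-4)*26)*G(q, 7) = (-24/(-4)*26)*√(1² + 7²) = (-24*(-¼)*26)*√(1 + 49) = (6*26)*√50 = 156*(5*√2) = 780*√2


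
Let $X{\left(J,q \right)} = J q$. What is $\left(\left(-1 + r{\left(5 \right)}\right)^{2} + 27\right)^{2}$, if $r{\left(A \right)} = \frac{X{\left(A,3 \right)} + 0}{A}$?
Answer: $961$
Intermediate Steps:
$r{\left(A \right)} = 3$ ($r{\left(A \right)} = \frac{A 3 + 0}{A} = \frac{3 A + 0}{A} = \frac{3 A}{A} = 3$)
$\left(\left(-1 + r{\left(5 \right)}\right)^{2} + 27\right)^{2} = \left(\left(-1 + 3\right)^{2} + 27\right)^{2} = \left(2^{2} + 27\right)^{2} = \left(4 + 27\right)^{2} = 31^{2} = 961$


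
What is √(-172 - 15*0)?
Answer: 2*I*√43 ≈ 13.115*I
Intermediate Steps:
√(-172 - 15*0) = √(-172 + 0) = √(-172) = 2*I*√43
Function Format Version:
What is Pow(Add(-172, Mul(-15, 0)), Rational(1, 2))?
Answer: Mul(2, I, Pow(43, Rational(1, 2))) ≈ Mul(13.115, I)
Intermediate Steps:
Pow(Add(-172, Mul(-15, 0)), Rational(1, 2)) = Pow(Add(-172, 0), Rational(1, 2)) = Pow(-172, Rational(1, 2)) = Mul(2, I, Pow(43, Rational(1, 2)))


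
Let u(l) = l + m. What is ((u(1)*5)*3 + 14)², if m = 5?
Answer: 10816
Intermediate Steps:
u(l) = 5 + l (u(l) = l + 5 = 5 + l)
((u(1)*5)*3 + 14)² = (((5 + 1)*5)*3 + 14)² = ((6*5)*3 + 14)² = (30*3 + 14)² = (90 + 14)² = 104² = 10816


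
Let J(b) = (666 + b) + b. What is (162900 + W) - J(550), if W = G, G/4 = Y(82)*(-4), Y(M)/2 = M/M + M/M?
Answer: 161070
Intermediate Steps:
J(b) = 666 + 2*b
Y(M) = 4 (Y(M) = 2*(M/M + M/M) = 2*(1 + 1) = 2*2 = 4)
G = -64 (G = 4*(4*(-4)) = 4*(-16) = -64)
W = -64
(162900 + W) - J(550) = (162900 - 64) - (666 + 2*550) = 162836 - (666 + 1100) = 162836 - 1*1766 = 162836 - 1766 = 161070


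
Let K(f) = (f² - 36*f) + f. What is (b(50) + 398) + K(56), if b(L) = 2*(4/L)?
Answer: 39354/25 ≈ 1574.2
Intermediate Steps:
K(f) = f² - 35*f
b(L) = 8/L
(b(50) + 398) + K(56) = (8/50 + 398) + 56*(-35 + 56) = (8*(1/50) + 398) + 56*21 = (4/25 + 398) + 1176 = 9954/25 + 1176 = 39354/25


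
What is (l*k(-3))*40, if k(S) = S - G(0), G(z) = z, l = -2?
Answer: 240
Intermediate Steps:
k(S) = S (k(S) = S - 1*0 = S + 0 = S)
(l*k(-3))*40 = -2*(-3)*40 = 6*40 = 240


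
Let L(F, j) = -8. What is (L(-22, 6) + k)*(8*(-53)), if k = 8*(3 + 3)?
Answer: -16960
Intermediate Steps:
k = 48 (k = 8*6 = 48)
(L(-22, 6) + k)*(8*(-53)) = (-8 + 48)*(8*(-53)) = 40*(-424) = -16960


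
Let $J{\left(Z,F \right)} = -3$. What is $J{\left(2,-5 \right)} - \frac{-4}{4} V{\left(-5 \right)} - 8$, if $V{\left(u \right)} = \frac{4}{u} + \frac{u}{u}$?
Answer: $- \frac{43}{5} \approx -8.6$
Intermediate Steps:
$V{\left(u \right)} = 1 + \frac{4}{u}$ ($V{\left(u \right)} = \frac{4}{u} + 1 = 1 + \frac{4}{u}$)
$J{\left(2,-5 \right)} - \frac{-4}{4} V{\left(-5 \right)} - 8 = - 3 - \frac{-4}{4} \frac{4 - 5}{-5} - 8 = - 3 - \frac{-4}{4} \left(\left(- \frac{1}{5}\right) \left(-1\right)\right) - 8 = - 3 \left(-1\right) \left(-1\right) \frac{1}{5} - 8 = - 3 \cdot 1 \cdot \frac{1}{5} - 8 = \left(-3\right) \frac{1}{5} - 8 = - \frac{3}{5} - 8 = - \frac{43}{5}$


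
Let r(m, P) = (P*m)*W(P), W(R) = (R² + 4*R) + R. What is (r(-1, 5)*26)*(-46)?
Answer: 299000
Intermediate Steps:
W(R) = R² + 5*R
r(m, P) = m*P²*(5 + P) (r(m, P) = (P*m)*(P*(5 + P)) = m*P²*(5 + P))
(r(-1, 5)*26)*(-46) = (-1*5²*(5 + 5)*26)*(-46) = (-1*25*10*26)*(-46) = -250*26*(-46) = -6500*(-46) = 299000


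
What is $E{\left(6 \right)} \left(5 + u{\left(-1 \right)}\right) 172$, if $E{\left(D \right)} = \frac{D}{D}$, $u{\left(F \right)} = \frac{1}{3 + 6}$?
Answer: $\frac{7912}{9} \approx 879.11$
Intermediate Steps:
$u{\left(F \right)} = \frac{1}{9}$
$E{\left(D \right)} = 1$
$E{\left(6 \right)} \left(5 + u{\left(-1 \right)}\right) 172 = 1 \left(5 + \frac{1}{9}\right) 172 = 1 \cdot \frac{46}{9} \cdot 172 = \frac{46}{9} \cdot 172 = \frac{7912}{9}$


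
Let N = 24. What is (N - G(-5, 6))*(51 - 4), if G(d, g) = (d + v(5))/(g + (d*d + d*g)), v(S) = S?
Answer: 1128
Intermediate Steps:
G(d, g) = (5 + d)/(g + d**2 + d*g) (G(d, g) = (d + 5)/(g + (d*d + d*g)) = (5 + d)/(g + (d**2 + d*g)) = (5 + d)/(g + d**2 + d*g))
(N - G(-5, 6))*(51 - 4) = (24 - (5 - 5)/(6 + (-5)**2 - 5*6))*(51 - 4) = (24 - 0/(6 + 25 - 30))*47 = (24 - 0/1)*47 = (24 - 0)*47 = (24 - 1*0)*47 = (24 + 0)*47 = 24*47 = 1128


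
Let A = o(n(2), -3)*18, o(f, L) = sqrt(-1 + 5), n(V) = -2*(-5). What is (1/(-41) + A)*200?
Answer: 295000/41 ≈ 7195.1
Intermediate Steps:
n(V) = 10
o(f, L) = 2 (o(f, L) = sqrt(4) = 2)
A = 36 (A = 2*18 = 36)
(1/(-41) + A)*200 = (1/(-41) + 36)*200 = (-1/41 + 36)*200 = (1475/41)*200 = 295000/41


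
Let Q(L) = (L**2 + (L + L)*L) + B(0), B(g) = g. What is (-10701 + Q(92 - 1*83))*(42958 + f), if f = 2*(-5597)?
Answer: -332187912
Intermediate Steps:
Q(L) = 3*L**2 (Q(L) = (L**2 + (L + L)*L) + 0 = (L**2 + (2*L)*L) + 0 = (L**2 + 2*L**2) + 0 = 3*L**2 + 0 = 3*L**2)
f = -11194
(-10701 + Q(92 - 1*83))*(42958 + f) = (-10701 + 3*(92 - 1*83)**2)*(42958 - 11194) = (-10701 + 3*(92 - 83)**2)*31764 = (-10701 + 3*9**2)*31764 = (-10701 + 3*81)*31764 = (-10701 + 243)*31764 = -10458*31764 = -332187912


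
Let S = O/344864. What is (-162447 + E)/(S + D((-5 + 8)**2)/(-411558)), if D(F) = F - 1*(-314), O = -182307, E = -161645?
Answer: 22999438024897152/37570647689 ≈ 6.1217e+5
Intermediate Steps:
S = -182307/344864 ≈ -0.52863
D(F) = 314 + F (D(F) = F + 314 = 314 + F)
(-162447 + E)/(S + D((-5 + 8)**2)/(-411558)) = (-162447 - 161645)/(-182307/344864 + (314 + (-5 + 8)**2)/(-411558)) = -324092/(-182307/344864 + (314 + 3**2)*(-1/411558)) = -324092/(-182307/344864 + (314 + 9)*(-1/411558)) = -324092/(-182307/344864 + 323*(-1/411558)) = -324092/(-182307/344864 - 323/411558) = -324092/(-37570647689/70965769056) = -324092*(-70965769056/37570647689) = 22999438024897152/37570647689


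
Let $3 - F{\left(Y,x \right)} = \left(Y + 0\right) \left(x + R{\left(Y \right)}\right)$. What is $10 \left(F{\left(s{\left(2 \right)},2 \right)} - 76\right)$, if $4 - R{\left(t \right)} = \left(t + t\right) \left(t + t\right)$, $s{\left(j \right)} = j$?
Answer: $-530$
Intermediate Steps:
$R{\left(t \right)} = 4 - 4 t^{2}$ ($R{\left(t \right)} = 4 - \left(t + t\right) \left(t + t\right) = 4 - 2 t 2 t = 4 - 4 t^{2}$)
$F{\left(Y,x \right)} = 3 - Y \left(4 + x - 4 Y^{2}\right)$ ($F{\left(Y,x \right)} = 3 - \left(Y + 0\right) \left(x - \left(-4 + 4 Y^{2}\right)\right) = 3 - Y \left(4 + x - 4 Y^{2}\right)$)
$10 \left(F{\left(s{\left(2 \right)},2 \right)} - 76\right) = 10 \left(\left(3 - 2 \cdot 2 + 4 \cdot 2 \left(-1 + 2^{2}\right)\right) - 76\right) = 10 \left(\left(3 - 4 + 4 \cdot 2 \left(-1 + 4\right)\right) - 76\right) = 10 \left(\left(3 - 4 + 4 \cdot 2 \cdot 3\right) - 76\right) = 10 \left(\left(3 - 4 + 24\right) - 76\right) = 10 \left(23 - 76\right) = 10 \left(-53\right) = -530$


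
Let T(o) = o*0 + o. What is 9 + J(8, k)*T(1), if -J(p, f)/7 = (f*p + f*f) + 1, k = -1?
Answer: 51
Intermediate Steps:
T(o) = o (T(o) = 0 + o = o)
J(p, f) = -7 - 7*f² - 7*f*p (J(p, f) = -7*((f*p + f*f) + 1) = -7*((f*p + f²) + 1) = -7*((f² + f*p) + 1) = -7*(1 + f² + f*p) = -7 - 7*f² - 7*f*p)
9 + J(8, k)*T(1) = 9 + (-7 - 7*(-1)² - 7*(-1)*8)*1 = 9 + (-7 - 7*1 + 56)*1 = 9 + (-7 - 7 + 56)*1 = 9 + 42*1 = 9 + 42 = 51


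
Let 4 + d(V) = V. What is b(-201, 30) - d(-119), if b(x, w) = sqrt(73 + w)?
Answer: 123 + sqrt(103) ≈ 133.15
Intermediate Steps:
d(V) = -4 + V
b(-201, 30) - d(-119) = sqrt(73 + 30) - (-4 - 119) = sqrt(103) - 1*(-123) = sqrt(103) + 123 = 123 + sqrt(103)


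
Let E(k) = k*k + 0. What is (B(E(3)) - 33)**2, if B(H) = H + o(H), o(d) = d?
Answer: 225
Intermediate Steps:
E(k) = k**2 (E(k) = k**2 + 0 = k**2)
B(H) = 2*H (B(H) = H + H = 2*H)
(B(E(3)) - 33)**2 = (2*3**2 - 33)**2 = (2*9 - 33)**2 = (18 - 33)**2 = (-15)**2 = 225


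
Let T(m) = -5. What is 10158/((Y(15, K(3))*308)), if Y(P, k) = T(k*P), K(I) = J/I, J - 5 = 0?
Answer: -5079/770 ≈ -6.5961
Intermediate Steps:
J = 5 (J = 5 + 0 = 5)
K(I) = 5/I
Y(P, k) = -5
10158/((Y(15, K(3))*308)) = 10158/((-5*308)) = 10158/(-1540) = 10158*(-1/1540) = -5079/770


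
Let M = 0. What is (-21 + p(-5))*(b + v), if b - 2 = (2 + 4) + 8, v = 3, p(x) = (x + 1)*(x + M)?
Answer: -19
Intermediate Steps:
p(x) = x*(1 + x) (p(x) = (x + 1)*(x + 0) = (1 + x)*x = x*(1 + x))
b = 16 (b = 2 + ((2 + 4) + 8) = 2 + (6 + 8) = 2 + 14 = 16)
(-21 + p(-5))*(b + v) = (-21 - 5*(1 - 5))*(16 + 3) = (-21 - 5*(-4))*19 = (-21 + 20)*19 = -1*19 = -19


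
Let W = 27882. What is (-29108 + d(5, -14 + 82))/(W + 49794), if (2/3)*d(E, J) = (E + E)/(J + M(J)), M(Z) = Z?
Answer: -3958673/10563936 ≈ -0.37473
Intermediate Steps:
d(E, J) = 3*E/(2*J) (d(E, J) = 3*((E + E)/(J + J))/2 = 3*((2*E)/((2*J)))/2 = 3*((2*E)*(1/(2*J)))/2 = 3*(E/J)/2 = 3*E/(2*J))
(-29108 + d(5, -14 + 82))/(W + 49794) = (-29108 + (3/2)*5/(-14 + 82))/(27882 + 49794) = (-29108 + (3/2)*5/68)/77676 = (-29108 + (3/2)*5*(1/68))*(1/77676) = (-29108 + 15/136)*(1/77676) = -3958673/136*1/77676 = -3958673/10563936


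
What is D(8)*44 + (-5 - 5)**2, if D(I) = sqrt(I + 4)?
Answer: 100 + 88*sqrt(3) ≈ 252.42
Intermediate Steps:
D(I) = sqrt(4 + I)
D(8)*44 + (-5 - 5)**2 = sqrt(4 + 8)*44 + (-5 - 5)**2 = sqrt(12)*44 + (-10)**2 = (2*sqrt(3))*44 + 100 = 88*sqrt(3) + 100 = 100 + 88*sqrt(3)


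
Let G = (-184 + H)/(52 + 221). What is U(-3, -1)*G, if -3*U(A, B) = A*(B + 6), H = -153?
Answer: -1685/273 ≈ -6.1722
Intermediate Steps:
U(A, B) = -A*(6 + B)/3 (U(A, B) = -A*(B + 6)/3 = -A*(6 + B)/3)
G = -337/273 (G = (-184 - 153)/(52 + 221) = -337/273 ≈ -1.2344)
U(-3, -1)*G = -⅓*(-3)*(6 - 1)*(-337/273) = -⅓*(-3)*5*(-337/273) = 5*(-337/273) = -1685/273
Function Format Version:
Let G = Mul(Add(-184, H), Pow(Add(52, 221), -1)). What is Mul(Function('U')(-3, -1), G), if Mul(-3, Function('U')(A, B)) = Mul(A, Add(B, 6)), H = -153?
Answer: Rational(-1685, 273) ≈ -6.1722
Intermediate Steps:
Function('U')(A, B) = Mul(Rational(-1, 3), A, Add(6, B)) (Function('U')(A, B) = Mul(Rational(-1, 3), Mul(A, Add(B, 6))) = Mul(Rational(-1, 3), Mul(A, Add(6, B))) = Mul(Rational(-1, 3), A, Add(6, B)))
G = Rational(-337, 273) (G = Mul(Add(-184, -153), Pow(Add(52, 221), -1)) = Mul(-337, Pow(273, -1)) = Mul(-337, Rational(1, 273)) = Rational(-337, 273) ≈ -1.2344)
Mul(Function('U')(-3, -1), G) = Mul(Mul(Rational(-1, 3), -3, Add(6, -1)), Rational(-337, 273)) = Mul(Mul(Rational(-1, 3), -3, 5), Rational(-337, 273)) = Mul(5, Rational(-337, 273)) = Rational(-1685, 273)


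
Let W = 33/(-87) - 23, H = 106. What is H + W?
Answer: 2396/29 ≈ 82.621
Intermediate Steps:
W = -678/29 (W = 33*(-1/87) - 23 = -11/29 - 23 = -678/29 ≈ -23.379)
H + W = 106 - 678/29 = 2396/29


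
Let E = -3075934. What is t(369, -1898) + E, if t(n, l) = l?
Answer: -3077832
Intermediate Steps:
t(369, -1898) + E = -1898 - 3075934 = -3077832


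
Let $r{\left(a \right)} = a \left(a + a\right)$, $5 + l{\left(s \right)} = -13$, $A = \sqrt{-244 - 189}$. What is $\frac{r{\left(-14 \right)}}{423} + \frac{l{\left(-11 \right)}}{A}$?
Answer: $\frac{392}{423} + \frac{18 i \sqrt{433}}{433} \approx 0.92671 + 0.86502 i$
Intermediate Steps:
$A = i \sqrt{433}$ ($A = \sqrt{-433} = i \sqrt{433} \approx 20.809 i$)
$l{\left(s \right)} = -18$ ($l{\left(s \right)} = -5 - 13 = -18$)
$r{\left(a \right)} = 2 a^{2}$ ($r{\left(a \right)} = a 2 a = 2 a^{2}$)
$\frac{r{\left(-14 \right)}}{423} + \frac{l{\left(-11 \right)}}{A} = \frac{2 \left(-14\right)^{2}}{423} - \frac{18}{i \sqrt{433}} = 2 \cdot 196 \cdot \frac{1}{423} - 18 \left(- \frac{i \sqrt{433}}{433}\right) = 392 \cdot \frac{1}{423} + \frac{18 i \sqrt{433}}{433} = \frac{392}{423} + \frac{18 i \sqrt{433}}{433}$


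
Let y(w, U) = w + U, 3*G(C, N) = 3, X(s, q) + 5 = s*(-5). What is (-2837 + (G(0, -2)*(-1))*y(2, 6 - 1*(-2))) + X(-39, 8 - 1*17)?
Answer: -2657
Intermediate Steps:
X(s, q) = -5 - 5*s (X(s, q) = -5 + s*(-5) = -5 - 5*s)
G(C, N) = 1 (G(C, N) = (⅓)*3 = 1)
y(w, U) = U + w
(-2837 + (G(0, -2)*(-1))*y(2, 6 - 1*(-2))) + X(-39, 8 - 1*17) = (-2837 + (1*(-1))*((6 - 1*(-2)) + 2)) + (-5 - 5*(-39)) = (-2837 - ((6 + 2) + 2)) + (-5 + 195) = (-2837 - (8 + 2)) + 190 = (-2837 - 1*10) + 190 = (-2837 - 10) + 190 = -2847 + 190 = -2657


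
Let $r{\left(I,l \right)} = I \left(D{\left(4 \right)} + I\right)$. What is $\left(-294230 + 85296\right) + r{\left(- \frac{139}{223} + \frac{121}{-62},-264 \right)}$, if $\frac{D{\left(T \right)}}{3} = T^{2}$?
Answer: $- \frac{39961822339031}{191158276} \approx -2.0905 \cdot 10^{5}$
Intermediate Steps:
$D{\left(T \right)} = 3 T^{2}$
$r{\left(I,l \right)} = I \left(48 + I\right)$ ($r{\left(I,l \right)} = I \left(3 \cdot 4^{2} + I\right) = I \left(3 \cdot 16 + I\right) = I \left(48 + I\right)$)
$\left(-294230 + 85296\right) + r{\left(- \frac{139}{223} + \frac{121}{-62},-264 \right)} = \left(-294230 + 85296\right) + \left(- \frac{139}{223} + \frac{121}{-62}\right) \left(48 + \left(- \frac{139}{223} + \frac{121}{-62}\right)\right) = -208934 + \left(\left(-139\right) \frac{1}{223} + 121 \left(- \frac{1}{62}\right)\right) \left(48 + \left(\left(-139\right) \frac{1}{223} + 121 \left(- \frac{1}{62}\right)\right)\right) = -208934 + \left(- \frac{139}{223} - \frac{121}{62}\right) \left(48 - \frac{35601}{13826}\right) = -208934 - \frac{35601 \left(48 - \frac{35601}{13826}\right)}{13826} = -208934 - \frac{22359101247}{191158276} = - \frac{39961822339031}{191158276}$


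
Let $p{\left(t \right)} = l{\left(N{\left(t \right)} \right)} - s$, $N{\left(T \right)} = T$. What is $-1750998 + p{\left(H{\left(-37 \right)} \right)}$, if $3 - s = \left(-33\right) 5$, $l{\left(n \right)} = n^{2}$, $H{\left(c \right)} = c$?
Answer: $-1749797$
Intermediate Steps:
$s = 168$ ($s = 3 - \left(-33\right) 5 = 3 - -165 = 3 + 165 = 168$)
$p{\left(t \right)} = -168 + t^{2}$ ($p{\left(t \right)} = t^{2} - 168 = -168 + t^{2}$)
$-1750998 + p{\left(H{\left(-37 \right)} \right)} = -1750998 - \left(168 - \left(-37\right)^{2}\right) = -1750998 + \left(-168 + 1369\right) = -1750998 + 1201 = -1749797$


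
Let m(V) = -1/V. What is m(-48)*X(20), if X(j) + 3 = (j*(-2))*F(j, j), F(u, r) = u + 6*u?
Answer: -5603/48 ≈ -116.73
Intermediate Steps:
F(u, r) = 7*u
X(j) = -3 - 14*j² (X(j) = -3 + (j*(-2))*(7*j) = -3 + (-2*j)*(7*j) = -3 - 14*j²)
m(-48)*X(20) = (-1/(-48))*(-3 - 14*20²) = (-1*(-1/48))*(-3 - 14*400) = (-3 - 5600)/48 = (1/48)*(-5603) = -5603/48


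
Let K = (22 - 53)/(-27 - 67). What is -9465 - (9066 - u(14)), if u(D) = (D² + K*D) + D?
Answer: -860870/47 ≈ -18316.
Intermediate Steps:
K = 31/94 (K = -31/(-94) = -31*(-1/94) = 31/94 ≈ 0.32979)
u(D) = D² + 125*D/94 (u(D) = (D² + 31*D/94) + D = D² + 125*D/94)
-9465 - (9066 - u(14)) = -9465 - (9066 - 14*(125 + 94*14)/94) = -9465 - (9066 - 14*(125 + 1316)/94) = -9465 - (9066 - 14*1441/94) = -9465 - (9066 - 1*10087/47) = -9465 - (9066 - 10087/47) = -9465 - 1*416015/47 = -9465 - 416015/47 = -860870/47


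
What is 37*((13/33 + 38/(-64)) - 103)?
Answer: -4032223/1056 ≈ -3818.4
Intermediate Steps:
37*((13/33 + 38/(-64)) - 103) = 37*((13*(1/33) + 38*(-1/64)) - 103) = 37*((13/33 - 19/32) - 103) = 37*(-211/1056 - 103) = 37*(-108979/1056) = -4032223/1056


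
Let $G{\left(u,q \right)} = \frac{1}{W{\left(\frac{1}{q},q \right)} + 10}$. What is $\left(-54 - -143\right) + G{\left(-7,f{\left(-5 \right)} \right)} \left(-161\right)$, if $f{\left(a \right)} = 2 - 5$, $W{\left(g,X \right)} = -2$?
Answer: $\frac{551}{8} \approx 68.875$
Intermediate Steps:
$f{\left(a \right)} = -3$
$G{\left(u,q \right)} = \frac{1}{8}$ ($G{\left(u,q \right)} = \frac{1}{-2 + 10} = \frac{1}{8}$)
$\left(-54 - -143\right) + G{\left(-7,f{\left(-5 \right)} \right)} \left(-161\right) = \left(-54 - -143\right) + \frac{1}{8} \left(-161\right) = \left(-54 + 143\right) - \frac{161}{8} = 89 - \frac{161}{8} = \frac{551}{8}$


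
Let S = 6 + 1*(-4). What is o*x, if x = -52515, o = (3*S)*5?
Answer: -1575450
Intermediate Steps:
S = 2 (S = 6 - 4 = 2)
o = 30 (o = (3*2)*5 = 6*5 = 30)
o*x = 30*(-52515) = -1575450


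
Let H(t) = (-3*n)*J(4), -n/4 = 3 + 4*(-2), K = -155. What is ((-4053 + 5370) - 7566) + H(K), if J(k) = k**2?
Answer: -7209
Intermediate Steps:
n = 20 (n = -4*(3 + 4*(-2)) = -4*(3 - 8) = -4*(-5) = 20)
H(t) = -960 (H(t) = -3*20*4**2 = -60*16 = -960)
((-4053 + 5370) - 7566) + H(K) = ((-4053 + 5370) - 7566) - 960 = (1317 - 7566) - 960 = -6249 - 960 = -7209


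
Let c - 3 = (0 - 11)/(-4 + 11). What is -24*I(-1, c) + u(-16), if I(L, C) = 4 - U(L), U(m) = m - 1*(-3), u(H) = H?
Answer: -64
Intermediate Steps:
c = 10/7 (c = 3 + (0 - 11)/(-4 + 11) = 3 - 11/7 = 10/7 ≈ 1.4286)
U(m) = 3 + m (U(m) = m + 3 = 3 + m)
I(L, C) = 1 - L (I(L, C) = 4 - (3 + L) = 4 + (-3 - L) = 1 - L)
-24*I(-1, c) + u(-16) = -24*(1 - 1*(-1)) - 16 = -24*(1 + 1) - 16 = -24*2 - 16 = -48 - 16 = -64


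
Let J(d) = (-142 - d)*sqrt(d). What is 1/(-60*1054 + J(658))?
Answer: -1581/89454440 + sqrt(658)/4472722 ≈ -1.1939e-5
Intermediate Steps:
J(d) = sqrt(d)*(-142 - d)
1/(-60*1054 + J(658)) = 1/(-60*1054 + sqrt(658)*(-142 - 1*658)) = 1/(-63240 + sqrt(658)*(-142 - 658)) = 1/(-63240 + sqrt(658)*(-800)) = 1/(-63240 - 800*sqrt(658))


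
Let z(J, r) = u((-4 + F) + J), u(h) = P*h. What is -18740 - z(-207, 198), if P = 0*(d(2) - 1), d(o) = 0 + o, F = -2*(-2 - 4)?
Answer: -18740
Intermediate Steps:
F = 12 (F = -2*(-6) = 12)
d(o) = o
P = 0 (P = 0*(2 - 1) = 0*1 = 0)
u(h) = 0 (u(h) = 0*h = 0)
z(J, r) = 0
-18740 - z(-207, 198) = -18740 - 1*0 = -18740 + 0 = -18740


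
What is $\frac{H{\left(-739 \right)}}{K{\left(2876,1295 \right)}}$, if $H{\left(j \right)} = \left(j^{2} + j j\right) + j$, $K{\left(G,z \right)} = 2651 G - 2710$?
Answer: $\frac{1091503}{7621566} \approx 0.14321$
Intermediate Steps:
$K{\left(G,z \right)} = -2710 + 2651 G$
$H{\left(j \right)} = j + 2 j^{2}$ ($H{\left(j \right)} = \left(j^{2} + j^{2}\right) + j = 2 j^{2} + j = j + 2 j^{2}$)
$\frac{H{\left(-739 \right)}}{K{\left(2876,1295 \right)}} = \frac{\left(-739\right) \left(1 + 2 \left(-739\right)\right)}{-2710 + 2651 \cdot 2876} = \frac{\left(-739\right) \left(1 - 1478\right)}{-2710 + 7624276} = \frac{\left(-739\right) \left(-1477\right)}{7621566} = 1091503 \cdot \frac{1}{7621566} = \frac{1091503}{7621566}$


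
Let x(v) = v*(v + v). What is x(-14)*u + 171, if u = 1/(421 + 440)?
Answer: 21089/123 ≈ 171.46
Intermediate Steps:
u = 1/861 ≈ 0.0011614
x(v) = 2*v**2 (x(v) = v*(2*v) = 2*v**2)
x(-14)*u + 171 = (2*(-14)**2)*(1/861) + 171 = (2*196)*(1/861) + 171 = 392*(1/861) + 171 = 56/123 + 171 = 21089/123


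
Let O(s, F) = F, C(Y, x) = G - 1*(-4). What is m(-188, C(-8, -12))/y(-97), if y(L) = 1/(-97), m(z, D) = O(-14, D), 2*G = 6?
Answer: -679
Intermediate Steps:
G = 3 (G = (1/2)*6 = 3)
C(Y, x) = 7 (C(Y, x) = 3 - 1*(-4) = 3 + 4 = 7)
m(z, D) = D
y(L) = -1/97
m(-188, C(-8, -12))/y(-97) = 7/(-1/97) = 7*(-97) = -679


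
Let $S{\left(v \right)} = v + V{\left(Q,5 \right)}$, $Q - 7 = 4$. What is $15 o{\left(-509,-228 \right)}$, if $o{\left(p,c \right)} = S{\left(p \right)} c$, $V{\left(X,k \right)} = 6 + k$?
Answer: $1703160$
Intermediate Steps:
$Q = 11$ ($Q = 7 + 4 = 11$)
$S{\left(v \right)} = 11 + v$ ($S{\left(v \right)} = v + \left(6 + 5\right) = v + 11 = 11 + v$)
$o{\left(p,c \right)} = c \left(11 + p\right)$ ($o{\left(p,c \right)} = \left(11 + p\right) c = c \left(11 + p\right)$)
$15 o{\left(-509,-228 \right)} = 15 \left(- 228 \left(11 - 509\right)\right) = 15 \left(\left(-228\right) \left(-498\right)\right) = 15 \cdot 113544 = 1703160$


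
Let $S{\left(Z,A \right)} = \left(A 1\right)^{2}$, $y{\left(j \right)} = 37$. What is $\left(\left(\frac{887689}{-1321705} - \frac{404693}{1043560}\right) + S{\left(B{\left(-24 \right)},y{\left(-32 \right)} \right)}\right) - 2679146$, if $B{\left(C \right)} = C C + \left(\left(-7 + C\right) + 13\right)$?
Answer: $- \frac{9593250972122413}{3582541480} \approx -2.6778 \cdot 10^{6}$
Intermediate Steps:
$B{\left(C \right)} = 6 + C + C^{2}$ ($B{\left(C \right)} = C^{2} + \left(6 + C\right) = 6 + C + C^{2}$)
$S{\left(Z,A \right)} = A^{2}$
$\left(\left(\frac{887689}{-1321705} - \frac{404693}{1043560}\right) + S{\left(B{\left(-24 \right)},y{\left(-32 \right)} \right)}\right) - 2679146 = \left(\left(\frac{887689}{-1321705} - \frac{404693}{1043560}\right) + 37^{2}\right) - 2679146 = \left(\left(887689 \left(- \frac{1}{1321705}\right) - \frac{404693}{1043560}\right) + 1369\right) - 2679146 = \left(\left(- \frac{80699}{120155} - \frac{404693}{1043560}\right) + 1369\right) - 2679146 = \left(- \frac{3795432453}{3582541480} + 1369\right) - 2679146 = \frac{4900703853667}{3582541480} - 2679146 = - \frac{9593250972122413}{3582541480}$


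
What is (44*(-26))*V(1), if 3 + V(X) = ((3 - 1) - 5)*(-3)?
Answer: -6864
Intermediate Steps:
V(X) = 6 (V(X) = -3 + ((3 - 1) - 5)*(-3) = -3 + (2 - 5)*(-3) = -3 - 3*(-3) = -3 + 9 = 6)
(44*(-26))*V(1) = (44*(-26))*6 = -1144*6 = -6864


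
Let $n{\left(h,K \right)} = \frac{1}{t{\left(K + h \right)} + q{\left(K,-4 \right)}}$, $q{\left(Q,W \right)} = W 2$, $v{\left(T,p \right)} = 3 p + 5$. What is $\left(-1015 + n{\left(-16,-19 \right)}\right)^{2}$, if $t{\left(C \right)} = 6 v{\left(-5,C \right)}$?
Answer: $\frac{380838328641}{369664} \approx 1.0302 \cdot 10^{6}$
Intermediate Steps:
$v{\left(T,p \right)} = 5 + 3 p$
$q{\left(Q,W \right)} = 2 W$
$t{\left(C \right)} = 30 + 18 C$ ($t{\left(C \right)} = 6 \left(5 + 3 C\right) = 30 + 18 C$)
$n{\left(h,K \right)} = \frac{1}{22 + 18 K + 18 h}$ ($n{\left(h,K \right)} = \frac{1}{\left(30 + 18 \left(K + h\right)\right) + 2 \left(-4\right)} = \frac{1}{\left(30 + \left(18 K + 18 h\right)\right) - 8} = \frac{1}{\left(30 + 18 K + 18 h\right) - 8} = \frac{1}{22 + 18 K + 18 h}$)
$\left(-1015 + n{\left(-16,-19 \right)}\right)^{2} = \left(-1015 + \frac{1}{2 \left(11 + 9 \left(-19\right) + 9 \left(-16\right)\right)}\right)^{2} = \left(-1015 + \frac{1}{2 \left(11 - 171 - 144\right)}\right)^{2} = \left(-1015 + \frac{1}{2 \left(-304\right)}\right)^{2} = \left(-1015 + \frac{1}{2} \left(- \frac{1}{304}\right)\right)^{2} = \left(-1015 - \frac{1}{608}\right)^{2} = \left(- \frac{617121}{608}\right)^{2} = \frac{380838328641}{369664}$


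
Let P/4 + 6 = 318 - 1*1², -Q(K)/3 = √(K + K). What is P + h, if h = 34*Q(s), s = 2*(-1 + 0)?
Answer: 1244 - 204*I ≈ 1244.0 - 204.0*I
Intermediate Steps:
s = -2 (s = 2*(-1) = -2)
Q(K) = -3*√2*√K (Q(K) = -3*√(K + K) = -3*√2*√K)
P = 1244 (P = -24 + 4*(318 - 1*1²) = -24 + 4*(318 - 1*1) = -24 + 4*(318 - 1) = -24 + 4*317 = -24 + 1268 = 1244)
h = -204*I (h = 34*(-3*√2*√(-2)) = 34*(-3*√2*I*√2) = 34*(-6*I) = -204*I ≈ -204.0*I)
P + h = 1244 - 204*I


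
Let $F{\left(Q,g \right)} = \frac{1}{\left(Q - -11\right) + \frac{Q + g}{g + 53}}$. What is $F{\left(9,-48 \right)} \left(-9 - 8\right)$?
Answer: $- \frac{85}{61} \approx -1.3934$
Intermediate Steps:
$F{\left(Q,g \right)} = \frac{1}{11 + Q + \frac{Q + g}{53 + g}}$ ($F{\left(Q,g \right)} = \frac{1}{\left(Q + 11\right) + \frac{Q + g}{53 + g}} = \frac{1}{\left(11 + Q\right) + \frac{Q + g}{53 + g}} = \frac{1}{11 + Q + \frac{Q + g}{53 + g}}$)
$F{\left(9,-48 \right)} \left(-9 - 8\right) = \frac{53 - 48}{583 + 12 \left(-48\right) + 54 \cdot 9 + 9 \left(-48\right)} \left(-9 - 8\right) = \frac{1}{583 - 576 + 486 - 432} \cdot 5 \left(-17\right) = \frac{1}{61} \cdot 5 \left(-17\right) = \frac{5}{61} \left(-17\right) = - \frac{85}{61}$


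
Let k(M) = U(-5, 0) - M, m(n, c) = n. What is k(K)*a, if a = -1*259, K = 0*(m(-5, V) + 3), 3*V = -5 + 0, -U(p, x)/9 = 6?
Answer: 13986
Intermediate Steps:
U(p, x) = -54 (U(p, x) = -9*6 = -54)
V = -5/3 (V = (-5 + 0)/3 = (1/3)*(-5) = -5/3 ≈ -1.6667)
K = 0 (K = 0*(-5 + 3) = 0*(-2) = 0)
a = -259
k(M) = -54 - M
k(K)*a = (-54 - 1*0)*(-259) = (-54 + 0)*(-259) = -54*(-259) = 13986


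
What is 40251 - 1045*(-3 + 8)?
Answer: 35026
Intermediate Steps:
40251 - 1045*(-3 + 8) = 40251 - 1045*5 = 40251 - 5225 = 35026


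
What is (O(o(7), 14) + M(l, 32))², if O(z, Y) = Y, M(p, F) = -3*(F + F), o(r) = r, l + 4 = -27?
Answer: 31684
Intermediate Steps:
l = -31 (l = -4 - 27 = -31)
M(p, F) = -6*F
(O(o(7), 14) + M(l, 32))² = (14 - 6*32)² = (14 - 192)² = (-178)² = 31684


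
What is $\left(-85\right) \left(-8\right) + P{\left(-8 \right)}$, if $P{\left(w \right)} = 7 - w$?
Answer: $695$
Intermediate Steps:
$\left(-85\right) \left(-8\right) + P{\left(-8 \right)} = \left(-85\right) \left(-8\right) + \left(7 - -8\right) = 680 + \left(7 + 8\right) = 680 + 15 = 695$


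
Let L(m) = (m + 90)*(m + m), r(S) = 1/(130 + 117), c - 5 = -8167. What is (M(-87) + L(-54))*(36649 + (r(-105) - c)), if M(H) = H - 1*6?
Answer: -44062973958/247 ≈ -1.7839e+8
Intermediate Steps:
M(H) = -6 + H (M(H) = H - 6 = -6 + H)
c = -8162 (c = 5 - 8167 = -8162)
r(S) = 1/247
L(m) = 2*m*(90 + m) (L(m) = (90 + m)*(2*m) = 2*m*(90 + m))
(M(-87) + L(-54))*(36649 + (r(-105) - c)) = ((-6 - 87) + 2*(-54)*(90 - 54))*(36649 + (1/247 - 1*(-8162))) = (-93 + 2*(-54)*36)*(36649 + (1/247 + 8162)) = (-93 - 3888)*(36649 + 2016015/247) = -3981*11068318/247 = -44062973958/247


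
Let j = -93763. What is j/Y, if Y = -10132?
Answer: 93763/10132 ≈ 9.2542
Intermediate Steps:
j/Y = -93763/(-10132) = -93763*(-1/10132) = 93763/10132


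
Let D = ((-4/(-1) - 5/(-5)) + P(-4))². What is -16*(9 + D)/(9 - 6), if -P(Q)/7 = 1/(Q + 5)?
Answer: -208/3 ≈ -69.333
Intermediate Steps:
P(Q) = -7/(5 + Q) (P(Q) = -7/(Q + 5) = -7/(5 + Q))
D = 4 (D = ((-4/(-1) - 5/(-5)) - 7/(5 - 4))² = ((-4*(-1) - 5*(-⅕)) - 7/1)² = ((4 + 1) - 7*1)² = (5 - 7)² = (-2)² = 4)
-16*(9 + D)/(9 - 6) = -16*(9 + 4)/(9 - 6) = -208/3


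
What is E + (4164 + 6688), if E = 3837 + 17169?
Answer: 31858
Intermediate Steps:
E = 21006
E + (4164 + 6688) = 21006 + (4164 + 6688) = 21006 + 10852 = 31858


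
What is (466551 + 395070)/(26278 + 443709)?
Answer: 861621/469987 ≈ 1.8333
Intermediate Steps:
(466551 + 395070)/(26278 + 443709) = 861621/469987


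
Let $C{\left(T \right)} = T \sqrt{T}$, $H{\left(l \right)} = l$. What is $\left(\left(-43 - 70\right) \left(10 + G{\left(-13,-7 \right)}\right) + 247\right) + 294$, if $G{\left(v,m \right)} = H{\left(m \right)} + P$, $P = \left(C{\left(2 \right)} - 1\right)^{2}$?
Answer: $-815 + 452 \sqrt{2} \approx -175.78$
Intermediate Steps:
$C{\left(T \right)} = T^{\frac{3}{2}}$
$P = \left(-1 + 2 \sqrt{2}\right)^{2}$ ($P = \left(2^{\frac{3}{2}} - 1\right)^{2} = \left(2 \sqrt{2} - 1\right)^{2} = \left(-1 + 2 \sqrt{2}\right)^{2} \approx 3.3431$)
$G{\left(v,m \right)} = 9 + m - 4 \sqrt{2}$ ($G{\left(v,m \right)} = m + \left(9 - 4 \sqrt{2}\right) = 9 + m - 4 \sqrt{2}$)
$\left(\left(-43 - 70\right) \left(10 + G{\left(-13,-7 \right)}\right) + 247\right) + 294 = \left(\left(-43 - 70\right) \left(10 - \left(-2 + 4 \sqrt{2}\right)\right) + 247\right) + 294 = \left(- 113 \left(10 + \left(2 - 4 \sqrt{2}\right)\right) + 247\right) + 294 = \left(- 113 \left(12 - 4 \sqrt{2}\right) + 247\right) + 294 = \left(\left(-1356 + 452 \sqrt{2}\right) + 247\right) + 294 = \left(-1109 + 452 \sqrt{2}\right) + 294 = -815 + 452 \sqrt{2}$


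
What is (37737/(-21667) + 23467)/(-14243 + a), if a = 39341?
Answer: 254210876/271899183 ≈ 0.93495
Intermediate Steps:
(37737/(-21667) + 23467)/(-14243 + a) = (37737/(-21667) + 23467)/(-14243 + 39341) = (37737*(-1/21667) + 23467)/25098 = (-37737/21667 + 23467)*(1/25098) = (508421752/21667)*(1/25098) = 254210876/271899183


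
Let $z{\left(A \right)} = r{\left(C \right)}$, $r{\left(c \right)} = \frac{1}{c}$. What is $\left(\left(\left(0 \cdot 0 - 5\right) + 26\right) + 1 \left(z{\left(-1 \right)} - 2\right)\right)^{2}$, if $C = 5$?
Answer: $\frac{9216}{25} \approx 368.64$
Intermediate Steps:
$z{\left(A \right)} = \frac{1}{5}$
$\left(\left(\left(0 \cdot 0 - 5\right) + 26\right) + 1 \left(z{\left(-1 \right)} - 2\right)\right)^{2} = \left(\left(\left(0 \cdot 0 - 5\right) + 26\right) + 1 \left(\frac{1}{5} - 2\right)\right)^{2} = \left(\left(\left(0 - 5\right) + 26\right) + 1 \left(- \frac{9}{5}\right)\right)^{2} = \left(\left(-5 + 26\right) - \frac{9}{5}\right)^{2} = \left(21 - \frac{9}{5}\right)^{2} = \left(\frac{96}{5}\right)^{2} = \frac{9216}{25}$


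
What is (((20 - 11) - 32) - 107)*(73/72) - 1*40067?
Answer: -1447157/36 ≈ -40199.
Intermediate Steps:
(((20 - 11) - 32) - 107)*(73/72) - 1*40067 = ((9 - 32) - 107)*(73*(1/72)) - 40067 = (-23 - 107)*(73/72) - 40067 = -130*73/72 - 40067 = -4745/36 - 40067 = -1447157/36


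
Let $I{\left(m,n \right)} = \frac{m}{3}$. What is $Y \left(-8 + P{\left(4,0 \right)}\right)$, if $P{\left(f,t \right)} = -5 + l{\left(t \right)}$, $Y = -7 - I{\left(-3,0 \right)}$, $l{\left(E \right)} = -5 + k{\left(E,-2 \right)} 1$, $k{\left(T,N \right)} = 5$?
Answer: $78$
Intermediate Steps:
$l{\left(E \right)} = 0$ ($l{\left(E \right)} = -5 + 5 \cdot 1 = -5 + 5 = 0$)
$I{\left(m,n \right)} = \frac{m}{3}$ ($I{\left(m,n \right)} = m \frac{1}{3} = \frac{m}{3}$)
$Y = -6$ ($Y = -7 - \frac{1}{3} \left(-3\right) = -7 - -1 = -7 + 1 = -6$)
$P{\left(f,t \right)} = -5$ ($P{\left(f,t \right)} = -5 + 0 = -5$)
$Y \left(-8 + P{\left(4,0 \right)}\right) = - 6 \left(-8 - 5\right) = \left(-6\right) \left(-13\right) = 78$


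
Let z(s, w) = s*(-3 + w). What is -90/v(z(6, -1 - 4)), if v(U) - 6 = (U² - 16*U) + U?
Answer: -3/101 ≈ -0.029703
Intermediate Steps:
v(U) = 6 + U² - 15*U (v(U) = 6 + ((U² - 16*U) + U) = 6 + (U² - 15*U) = 6 + U² - 15*U)
-90/v(z(6, -1 - 4)) = -90/(6 + (6*(-3 + (-1 - 4)))² - 90*(-3 + (-1 - 4))) = -90/(6 + (6*(-3 - 5))² - 90*(-3 - 5)) = -90/(6 + (6*(-8))² - 90*(-8)) = -90/(6 + (-48)² - 15*(-48)) = -90/(6 + 2304 + 720) = -90/3030 = -90*1/3030 = -3/101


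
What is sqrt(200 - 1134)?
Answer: I*sqrt(934) ≈ 30.561*I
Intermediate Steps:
sqrt(200 - 1134) = sqrt(-934) = I*sqrt(934)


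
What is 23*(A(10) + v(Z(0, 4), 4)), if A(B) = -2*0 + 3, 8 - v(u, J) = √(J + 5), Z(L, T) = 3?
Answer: 184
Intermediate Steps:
v(u, J) = 8 - √(5 + J) (v(u, J) = 8 - √(J + 5) = 8 - √(5 + J))
A(B) = 3 (A(B) = 0 + 3 = 3)
23*(A(10) + v(Z(0, 4), 4)) = 23*(3 + (8 - √(5 + 4))) = 23*(3 + (8 - √9)) = 23*(3 + (8 - 1*3)) = 23*(3 + (8 - 3)) = 23*(3 + 5) = 23*8 = 184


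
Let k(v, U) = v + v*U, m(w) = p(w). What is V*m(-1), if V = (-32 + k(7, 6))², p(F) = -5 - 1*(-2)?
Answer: -867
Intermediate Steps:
p(F) = -3 (p(F) = -5 + 2 = -3)
m(w) = -3
k(v, U) = v + U*v
V = 289 (V = (-32 + 7*(1 + 6))² = (-32 + 7*7)² = (-32 + 49)² = 17² = 289)
V*m(-1) = 289*(-3) = -867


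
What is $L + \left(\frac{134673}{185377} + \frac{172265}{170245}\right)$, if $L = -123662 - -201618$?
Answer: $\frac{492061563503946}{6311901473} \approx 77958.0$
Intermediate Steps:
$L = 77956$ ($L = -123662 + 201618 = 77956$)
$L + \left(\frac{134673}{185377} + \frac{172265}{170245}\right) = 77956 + \left(\frac{134673}{185377} + \frac{172265}{170245}\right) = 77956 + \left(134673 \cdot \frac{1}{185377} + 172265 \cdot \frac{1}{170245}\right) = 77956 + \left(\frac{134673}{185377} + \frac{34453}{34049}\right) = 77956 + \frac{10972274758}{6311901473} = \frac{492061563503946}{6311901473}$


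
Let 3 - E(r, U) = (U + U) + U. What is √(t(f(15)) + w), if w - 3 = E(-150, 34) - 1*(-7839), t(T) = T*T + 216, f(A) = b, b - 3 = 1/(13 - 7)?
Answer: √286885/6 ≈ 89.269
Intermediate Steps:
b = 19/6 (b = 3 + 1/(13 - 7) = 3 + 1/6 = 3 + ⅙ = 19/6 ≈ 3.1667)
E(r, U) = 3 - 3*U (E(r, U) = 3 - ((U + U) + U) = 3 - (2*U + U) = 3 - 3*U)
f(A) = 19/6
t(T) = 216 + T² (t(T) = T² + 216 = 216 + T²)
w = 7743 (w = 3 + ((3 - 3*34) - 1*(-7839)) = 3 + ((3 - 102) + 7839) = 3 + (-99 + 7839) = 3 + 7740 = 7743)
√(t(f(15)) + w) = √((216 + (19/6)²) + 7743) = √((216 + 361/36) + 7743) = √(8137/36 + 7743) = √(286885/36) = √286885/6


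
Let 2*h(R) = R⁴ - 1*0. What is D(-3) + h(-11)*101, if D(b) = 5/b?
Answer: 4436213/6 ≈ 7.3937e+5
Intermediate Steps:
h(R) = R⁴/2 (h(R) = (R⁴ - 1*0)/2 = (R⁴ + 0)/2 = R⁴/2)
D(-3) + h(-11)*101 = 5/(-3) + ((½)*(-11)⁴)*101 = 5*(-⅓) + ((½)*14641)*101 = -5/3 + (14641/2)*101 = -5/3 + 1478741/2 = 4436213/6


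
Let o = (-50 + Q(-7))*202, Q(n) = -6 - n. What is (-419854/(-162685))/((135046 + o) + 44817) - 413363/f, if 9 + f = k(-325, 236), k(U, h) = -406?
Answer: 2285959927400297/2295012750075 ≈ 996.06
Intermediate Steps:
f = -415 (f = -9 - 406 = -415)
o = -9898 (o = (-50 + (-6 - 1*(-7)))*202 = (-50 + (-6 + 7))*202 = (-50 + 1)*202 = -49*202 = -9898)
(-419854/(-162685))/((135046 + o) + 44817) - 413363/f = (-419854/(-162685))/((135046 - 9898) + 44817) - 413363/(-415) = (-419854*(-1/162685))/(125148 + 44817) - 413363*(-1/415) = (419854/162685)/169965 + 413363/415 = (419854/162685)*(1/169965) + 413363/415 = 419854/27650756025 + 413363/415 = 2285959927400297/2295012750075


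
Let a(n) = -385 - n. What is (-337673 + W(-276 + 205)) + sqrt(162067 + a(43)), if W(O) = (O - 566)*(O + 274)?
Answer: -466984 + sqrt(161639) ≈ -4.6658e+5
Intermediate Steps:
W(O) = (-566 + O)*(274 + O)
(-337673 + W(-276 + 205)) + sqrt(162067 + a(43)) = (-337673 + (-155084 + (-276 + 205)**2 - 292*(-276 + 205))) + sqrt(162067 + (-385 - 1*43)) = (-337673 + (-155084 + (-71)**2 - 292*(-71))) + sqrt(162067 + (-385 - 43)) = (-337673 + (-155084 + 5041 + 20732)) + sqrt(162067 - 428) = (-337673 - 129311) + sqrt(161639) = -466984 + sqrt(161639)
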